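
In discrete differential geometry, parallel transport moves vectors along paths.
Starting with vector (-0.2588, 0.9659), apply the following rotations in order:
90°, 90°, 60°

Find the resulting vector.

Total rotation: 90° + 90° + 60° = 240° ≡ -120° (mod 360°). Final vector: (0.9659, -0.2588)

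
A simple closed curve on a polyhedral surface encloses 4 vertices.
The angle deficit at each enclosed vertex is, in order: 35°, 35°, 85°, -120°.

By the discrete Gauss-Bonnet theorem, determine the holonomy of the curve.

Holonomy = total enclosed curvature = 35° + 35° + 85° + (-120°) = 35°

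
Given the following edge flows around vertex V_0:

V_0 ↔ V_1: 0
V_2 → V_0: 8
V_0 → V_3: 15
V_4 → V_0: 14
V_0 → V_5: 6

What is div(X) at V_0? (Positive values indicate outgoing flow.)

Divergence = sum of outgoing flows = 0 + (-8) + 15 + (-14) + 6 = -1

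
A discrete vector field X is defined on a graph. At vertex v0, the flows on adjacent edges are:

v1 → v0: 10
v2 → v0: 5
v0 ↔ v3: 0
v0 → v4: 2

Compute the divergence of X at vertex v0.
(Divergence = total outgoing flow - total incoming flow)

Divergence = sum of outgoing flows = (-10) + (-5) + 0 + 2 = -13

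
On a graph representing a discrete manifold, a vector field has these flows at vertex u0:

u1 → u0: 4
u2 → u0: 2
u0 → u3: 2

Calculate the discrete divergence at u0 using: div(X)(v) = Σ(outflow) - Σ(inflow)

Divergence = sum of outgoing flows = (-4) + (-2) + 2 = -4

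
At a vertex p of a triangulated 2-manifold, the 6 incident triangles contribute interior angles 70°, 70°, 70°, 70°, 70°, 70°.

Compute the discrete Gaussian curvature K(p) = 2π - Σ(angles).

Sum of angles = 420°. K = 360° - 420° = -60°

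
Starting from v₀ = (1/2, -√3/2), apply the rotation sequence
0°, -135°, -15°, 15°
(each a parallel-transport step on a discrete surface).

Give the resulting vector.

Total rotation: 0° + (-135°) + (-15°) + 15° = -135°. Final vector: (-0.9659, 0.2588)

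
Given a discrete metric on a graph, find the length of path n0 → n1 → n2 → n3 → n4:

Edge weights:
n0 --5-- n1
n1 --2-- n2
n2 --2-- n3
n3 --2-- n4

Arc length = 5 + 2 + 2 + 2 = 11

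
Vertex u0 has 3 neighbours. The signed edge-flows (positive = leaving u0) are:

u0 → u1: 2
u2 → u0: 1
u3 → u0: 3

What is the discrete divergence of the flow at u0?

Divergence = sum of outgoing flows = 2 + (-1) + (-3) = -2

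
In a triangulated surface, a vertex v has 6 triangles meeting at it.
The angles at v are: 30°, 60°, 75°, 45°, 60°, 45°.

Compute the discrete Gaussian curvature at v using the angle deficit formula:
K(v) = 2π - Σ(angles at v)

Sum of angles = 315°. K = 360° - 315° = 45° = π/4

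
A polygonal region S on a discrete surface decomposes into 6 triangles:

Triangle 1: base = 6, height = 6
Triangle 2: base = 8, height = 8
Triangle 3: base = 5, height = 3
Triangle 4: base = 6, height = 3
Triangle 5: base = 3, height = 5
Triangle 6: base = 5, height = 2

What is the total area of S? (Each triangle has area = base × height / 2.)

(1/2)×6×6 + (1/2)×8×8 + (1/2)×5×3 + (1/2)×6×3 + (1/2)×3×5 + (1/2)×5×2 = 79.0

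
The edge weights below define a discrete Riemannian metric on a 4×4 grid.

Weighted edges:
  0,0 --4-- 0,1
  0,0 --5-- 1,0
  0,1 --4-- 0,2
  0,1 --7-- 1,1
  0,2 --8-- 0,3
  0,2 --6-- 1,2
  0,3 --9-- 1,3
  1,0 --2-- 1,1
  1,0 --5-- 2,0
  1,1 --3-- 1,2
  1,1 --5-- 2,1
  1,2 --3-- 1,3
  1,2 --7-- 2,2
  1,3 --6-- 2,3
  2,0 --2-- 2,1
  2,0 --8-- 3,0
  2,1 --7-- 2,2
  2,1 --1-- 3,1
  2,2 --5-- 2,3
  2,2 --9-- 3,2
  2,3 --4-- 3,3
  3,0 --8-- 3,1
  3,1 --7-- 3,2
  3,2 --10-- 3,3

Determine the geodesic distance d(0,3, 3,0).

Shortest path: 0,3 → 1,3 → 1,2 → 1,1 → 2,1 → 3,1 → 3,0, total weight = 29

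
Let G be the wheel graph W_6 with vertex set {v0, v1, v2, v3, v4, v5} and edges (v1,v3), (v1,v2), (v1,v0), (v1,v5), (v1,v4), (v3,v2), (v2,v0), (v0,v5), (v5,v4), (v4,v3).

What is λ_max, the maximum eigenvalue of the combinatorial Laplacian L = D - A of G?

The wheel W_6 is the join K_1 ∨ C_5 (a hub joined to every vertex of a cycle of length 5). For a join G ∨ H (G on p vertices, H on q vertices) the Laplacian spectrum is 0, p+q, the eigenvalues of L(G) other than one 0 each shifted by +q, and the eigenvalues of L(H) other than one 0 each shifted by +p. With G = K_1 (p = 1, nothing left after dropping its 0) and H = C_5 (q = 5, eigenvalues 2 − 2cos(2πk/5), k = 0, …, 4; drop k = 0), the spectrum of W_6 is 0, 6, and 1 + (2 − 2cos(2πk/5)) = 3 − 2cos(2πk/5) for k = 1, …, 4:
k=1: 3 − 2cos(2π/5) = 2.382; k=2: 3 − 2cos(4π/5) = 4.618; k=3: 3 − 2cos(6π/5) = 4.618; k=4: 3 − 2cos(8π/5) = 2.382.
Laplacian eigenvalues: [0.0, 2.382, 2.382, 4.618, 4.618, 6.0]. Largest eigenvalue (spectral radius) = 6.0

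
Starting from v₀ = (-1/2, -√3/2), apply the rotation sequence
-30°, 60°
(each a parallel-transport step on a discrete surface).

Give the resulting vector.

Total rotation: (-30°) + 60° = 30°. Final vector: (0, -1)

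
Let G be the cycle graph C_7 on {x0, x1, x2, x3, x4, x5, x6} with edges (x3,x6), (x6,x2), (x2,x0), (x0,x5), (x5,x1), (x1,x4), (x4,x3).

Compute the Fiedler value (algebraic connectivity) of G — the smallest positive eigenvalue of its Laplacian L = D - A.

The cycle graph C_n has Laplacian eigenvalues λ_k = 2 − 2cos(2πk/n), k = 0, 1, …, n−1. Here n = 7:
k=0: 2 − 2cos(0) = 0.0; k=1: 2 − 2cos(2π/7) = 0.753; k=2: 2 − 2cos(4π/7) = 2.445; k=3: 2 − 2cos(6π/7) = 3.8019; k=4: 2 − 2cos(8π/7) = 3.8019; k=5: 2 − 2cos(10π/7) = 2.445; k=6: 2 − 2cos(12π/7) = 0.753.
Laplacian eigenvalues: [0.0, 0.753, 0.753, 2.445, 2.445, 3.8019, 3.8019]. Algebraic connectivity (smallest non-zero eigenvalue) = 0.753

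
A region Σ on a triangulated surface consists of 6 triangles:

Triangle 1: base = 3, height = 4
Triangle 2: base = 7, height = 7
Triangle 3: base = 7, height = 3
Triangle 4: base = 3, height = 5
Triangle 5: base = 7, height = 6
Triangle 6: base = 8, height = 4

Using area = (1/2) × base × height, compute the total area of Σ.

(1/2)×3×4 + (1/2)×7×7 + (1/2)×7×3 + (1/2)×3×5 + (1/2)×7×6 + (1/2)×8×4 = 85.5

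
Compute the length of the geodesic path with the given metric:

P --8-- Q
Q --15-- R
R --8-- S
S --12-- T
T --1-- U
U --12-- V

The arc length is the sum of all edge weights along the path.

Arc length = 8 + 15 + 8 + 12 + 1 + 12 = 56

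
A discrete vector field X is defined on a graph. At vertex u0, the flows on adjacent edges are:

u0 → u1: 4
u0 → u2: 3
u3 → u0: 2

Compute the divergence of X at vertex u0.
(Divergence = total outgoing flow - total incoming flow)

Divergence = sum of outgoing flows = 4 + 3 + (-2) = 5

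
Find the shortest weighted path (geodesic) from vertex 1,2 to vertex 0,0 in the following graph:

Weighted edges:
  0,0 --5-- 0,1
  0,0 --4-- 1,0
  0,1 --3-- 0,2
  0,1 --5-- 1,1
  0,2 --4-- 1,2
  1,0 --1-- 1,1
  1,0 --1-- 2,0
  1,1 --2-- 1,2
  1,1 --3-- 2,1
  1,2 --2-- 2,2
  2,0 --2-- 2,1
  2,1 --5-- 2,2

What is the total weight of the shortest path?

Shortest path: 1,2 → 1,1 → 1,0 → 0,0, total weight = 7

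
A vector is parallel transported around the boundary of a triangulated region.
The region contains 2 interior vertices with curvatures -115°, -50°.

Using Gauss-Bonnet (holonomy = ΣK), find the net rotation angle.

Holonomy = total enclosed curvature = (-115°) + (-50°) = -165°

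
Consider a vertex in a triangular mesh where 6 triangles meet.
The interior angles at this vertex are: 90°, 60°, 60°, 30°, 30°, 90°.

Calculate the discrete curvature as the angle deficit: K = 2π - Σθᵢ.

Sum of angles = 360°. K = 360° - 360° = 0°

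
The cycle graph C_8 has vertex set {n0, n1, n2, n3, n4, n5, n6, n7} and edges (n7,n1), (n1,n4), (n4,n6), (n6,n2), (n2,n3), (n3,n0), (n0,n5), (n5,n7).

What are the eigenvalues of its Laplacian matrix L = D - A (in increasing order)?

The cycle graph C_n has Laplacian eigenvalues λ_k = 2 − 2cos(2πk/n), k = 0, 1, …, n−1. Here n = 8:
k=0: 2 − 2cos(0) = 0.0; k=1: 2 − 2cos(π/4) = 0.5858; k=2: 2 − 2cos(π/2) = 2.0; k=3: 2 − 2cos(3π/4) = 3.4142; k=4: 2 − 2cos(π) = 4.0; k=5: 2 − 2cos(5π/4) = 3.4142; k=6: 2 − 2cos(3π/2) = 2.0; k=7: 2 − 2cos(7π/4) = 0.5858.
Laplacian eigenvalues (increasing order): [0.0, 0.5858, 0.5858, 2.0, 2.0, 3.4142, 3.4142, 4.0]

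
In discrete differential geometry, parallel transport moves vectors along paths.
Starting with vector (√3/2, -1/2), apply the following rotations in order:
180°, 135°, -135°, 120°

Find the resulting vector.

Total rotation: 180° + 135° + (-135°) + 120° = 300° ≡ -60° (mod 360°). Final vector: (0, -1)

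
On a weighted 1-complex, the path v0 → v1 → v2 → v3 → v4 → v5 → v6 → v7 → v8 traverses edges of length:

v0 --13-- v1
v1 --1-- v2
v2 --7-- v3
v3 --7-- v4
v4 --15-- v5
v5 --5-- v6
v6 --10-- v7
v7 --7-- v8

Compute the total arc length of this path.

Arc length = 13 + 1 + 7 + 7 + 15 + 5 + 10 + 7 = 65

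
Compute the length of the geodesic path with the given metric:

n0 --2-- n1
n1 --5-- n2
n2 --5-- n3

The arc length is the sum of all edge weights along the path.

Arc length = 2 + 5 + 5 = 12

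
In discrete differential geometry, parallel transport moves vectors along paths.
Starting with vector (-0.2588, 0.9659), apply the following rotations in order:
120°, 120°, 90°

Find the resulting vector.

Total rotation: 120° + 120° + 90° = 330° ≡ -30° (mod 360°). Final vector: (0.2588, 0.9659)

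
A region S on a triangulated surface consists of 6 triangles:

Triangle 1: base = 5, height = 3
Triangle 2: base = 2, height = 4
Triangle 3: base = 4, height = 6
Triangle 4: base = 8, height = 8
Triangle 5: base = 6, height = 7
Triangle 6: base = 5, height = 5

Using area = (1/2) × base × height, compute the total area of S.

(1/2)×5×3 + (1/2)×2×4 + (1/2)×4×6 + (1/2)×8×8 + (1/2)×6×7 + (1/2)×5×5 = 89.0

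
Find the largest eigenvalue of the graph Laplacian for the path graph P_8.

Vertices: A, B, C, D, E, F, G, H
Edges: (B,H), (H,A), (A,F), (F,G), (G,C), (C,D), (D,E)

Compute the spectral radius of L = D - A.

The path graph P_n has Laplacian eigenvalues λ_k = 2 − 2cos(kπ/n), k = 0, 1, …, n−1. Here n = 8:
k=0: 2 − 2cos(0) = 0.0; k=1: 2 − 2cos(π/8) = 0.1522; k=2: 2 − 2cos(π/4) = 0.5858; k=3: 2 − 2cos(3π/8) = 1.2346; k=4: 2 − 2cos(π/2) = 2.0; k=5: 2 − 2cos(5π/8) = 2.7654; k=6: 2 − 2cos(3π/4) = 3.4142; k=7: 2 − 2cos(7π/8) = 3.8478.
Laplacian eigenvalues: [0.0, 0.1522, 0.5858, 1.2346, 2.0, 2.7654, 3.4142, 3.8478]. Largest eigenvalue (spectral radius) = 3.8478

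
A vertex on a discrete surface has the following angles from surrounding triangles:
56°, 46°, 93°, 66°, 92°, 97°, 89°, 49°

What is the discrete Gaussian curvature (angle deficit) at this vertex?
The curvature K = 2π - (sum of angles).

Sum of angles = 588°. K = 360° - 588° = -228° = -19π/15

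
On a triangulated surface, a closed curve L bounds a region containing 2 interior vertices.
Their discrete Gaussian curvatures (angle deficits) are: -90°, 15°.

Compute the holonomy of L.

Holonomy = total enclosed curvature = (-90°) + 15° = -75°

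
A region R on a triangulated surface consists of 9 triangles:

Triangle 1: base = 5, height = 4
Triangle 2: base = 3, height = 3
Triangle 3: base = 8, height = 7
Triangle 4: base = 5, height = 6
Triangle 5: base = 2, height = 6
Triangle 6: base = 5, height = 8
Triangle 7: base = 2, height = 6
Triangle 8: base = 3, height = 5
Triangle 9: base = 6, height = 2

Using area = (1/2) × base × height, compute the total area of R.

(1/2)×5×4 + (1/2)×3×3 + (1/2)×8×7 + (1/2)×5×6 + (1/2)×2×6 + (1/2)×5×8 + (1/2)×2×6 + (1/2)×3×5 + (1/2)×6×2 = 103.0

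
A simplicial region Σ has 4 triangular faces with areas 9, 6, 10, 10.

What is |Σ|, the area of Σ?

9 + 6 + 10 + 10 = 35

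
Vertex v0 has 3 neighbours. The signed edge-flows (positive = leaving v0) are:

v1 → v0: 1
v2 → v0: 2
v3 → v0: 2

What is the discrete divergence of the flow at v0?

Divergence = sum of outgoing flows = (-1) + (-2) + (-2) = -5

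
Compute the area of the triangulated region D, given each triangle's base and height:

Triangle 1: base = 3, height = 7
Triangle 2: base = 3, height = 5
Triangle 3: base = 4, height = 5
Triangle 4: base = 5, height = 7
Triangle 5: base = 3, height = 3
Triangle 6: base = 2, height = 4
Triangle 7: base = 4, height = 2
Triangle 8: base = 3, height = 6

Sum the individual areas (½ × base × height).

(1/2)×3×7 + (1/2)×3×5 + (1/2)×4×5 + (1/2)×5×7 + (1/2)×3×3 + (1/2)×2×4 + (1/2)×4×2 + (1/2)×3×6 = 67.0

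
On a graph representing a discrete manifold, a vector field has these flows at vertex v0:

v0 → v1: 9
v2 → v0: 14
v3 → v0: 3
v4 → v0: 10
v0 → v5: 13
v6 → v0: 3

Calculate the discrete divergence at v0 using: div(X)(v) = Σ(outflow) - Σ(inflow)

Divergence = sum of outgoing flows = 9 + (-14) + (-3) + (-10) + 13 + (-3) = -8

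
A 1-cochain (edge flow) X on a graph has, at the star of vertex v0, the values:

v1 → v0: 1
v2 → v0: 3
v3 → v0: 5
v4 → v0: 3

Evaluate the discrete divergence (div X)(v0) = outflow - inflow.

Divergence = sum of outgoing flows = (-1) + (-3) + (-5) + (-3) = -12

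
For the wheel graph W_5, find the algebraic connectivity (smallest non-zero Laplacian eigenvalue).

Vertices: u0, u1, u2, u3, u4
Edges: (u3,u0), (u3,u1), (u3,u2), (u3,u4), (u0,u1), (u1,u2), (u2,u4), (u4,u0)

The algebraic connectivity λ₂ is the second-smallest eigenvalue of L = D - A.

The wheel W_5 is the join K_1 ∨ C_4 (a hub joined to every vertex of a cycle of length 4). For a join G ∨ H (G on p vertices, H on q vertices) the Laplacian spectrum is 0, p+q, the eigenvalues of L(G) other than one 0 each shifted by +q, and the eigenvalues of L(H) other than one 0 each shifted by +p. With G = K_1 (p = 1, nothing left after dropping its 0) and H = C_4 (q = 4, eigenvalues 2 − 2cos(2πk/4), k = 0, …, 3; drop k = 0), the spectrum of W_5 is 0, 5, and 1 + (2 − 2cos(2πk/4)) = 3 − 2cos(2πk/4) for k = 1, …, 3:
k=1: 3 − 2cos(π/2) = 3.0; k=2: 3 − 2cos(π) = 5.0; k=3: 3 − 2cos(3π/2) = 3.0.
Laplacian eigenvalues: [0.0, 3.0, 3.0, 5.0, 5.0]. Algebraic connectivity (smallest non-zero eigenvalue) = 3.0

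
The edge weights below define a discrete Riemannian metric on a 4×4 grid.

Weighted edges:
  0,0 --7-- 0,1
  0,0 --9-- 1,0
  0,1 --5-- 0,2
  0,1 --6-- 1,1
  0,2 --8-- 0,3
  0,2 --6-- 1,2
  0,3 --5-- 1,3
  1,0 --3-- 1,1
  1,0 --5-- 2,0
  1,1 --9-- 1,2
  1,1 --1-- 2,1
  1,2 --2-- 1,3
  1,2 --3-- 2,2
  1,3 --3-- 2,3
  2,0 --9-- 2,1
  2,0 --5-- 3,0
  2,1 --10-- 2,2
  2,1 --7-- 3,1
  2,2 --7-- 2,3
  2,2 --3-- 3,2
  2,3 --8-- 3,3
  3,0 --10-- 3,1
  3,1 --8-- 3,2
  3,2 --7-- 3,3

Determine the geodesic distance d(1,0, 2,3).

Shortest path: 1,0 → 1,1 → 1,2 → 1,3 → 2,3, total weight = 17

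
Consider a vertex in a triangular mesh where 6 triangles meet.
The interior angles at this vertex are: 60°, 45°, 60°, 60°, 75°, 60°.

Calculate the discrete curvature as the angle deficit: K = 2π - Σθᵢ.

Sum of angles = 360°. K = 360° - 360° = 0° = 0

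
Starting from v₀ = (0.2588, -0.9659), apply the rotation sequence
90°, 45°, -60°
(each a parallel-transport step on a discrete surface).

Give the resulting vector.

Total rotation: 90° + 45° + (-60°) = 75°. Final vector: (1, 0)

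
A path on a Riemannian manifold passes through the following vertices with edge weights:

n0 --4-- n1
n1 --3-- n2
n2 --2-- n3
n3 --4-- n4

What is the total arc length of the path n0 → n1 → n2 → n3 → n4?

Arc length = 4 + 3 + 2 + 4 = 13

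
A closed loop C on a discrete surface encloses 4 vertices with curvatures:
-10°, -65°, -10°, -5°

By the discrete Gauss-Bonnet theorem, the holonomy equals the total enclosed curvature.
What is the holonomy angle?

Holonomy = total enclosed curvature = (-10°) + (-65°) + (-10°) + (-5°) = -90°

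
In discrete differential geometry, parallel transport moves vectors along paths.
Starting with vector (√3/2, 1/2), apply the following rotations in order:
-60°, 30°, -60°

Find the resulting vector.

Total rotation: (-60°) + 30° + (-60°) = -90°. Final vector: (0.5000, -0.8660)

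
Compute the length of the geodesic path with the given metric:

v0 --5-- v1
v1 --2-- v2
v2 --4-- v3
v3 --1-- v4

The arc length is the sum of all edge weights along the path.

Arc length = 5 + 2 + 4 + 1 = 12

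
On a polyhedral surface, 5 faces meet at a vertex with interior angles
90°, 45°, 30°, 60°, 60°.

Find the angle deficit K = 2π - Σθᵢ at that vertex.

Sum of angles = 285°. K = 360° - 285° = 75°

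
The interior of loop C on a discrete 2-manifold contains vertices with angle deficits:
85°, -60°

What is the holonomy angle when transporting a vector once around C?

Holonomy = total enclosed curvature = 85° + (-60°) = 25°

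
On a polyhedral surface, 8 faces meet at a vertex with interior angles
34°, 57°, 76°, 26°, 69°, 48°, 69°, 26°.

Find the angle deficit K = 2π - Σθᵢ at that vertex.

Sum of angles = 405°. K = 360° - 405° = -45° = -π/4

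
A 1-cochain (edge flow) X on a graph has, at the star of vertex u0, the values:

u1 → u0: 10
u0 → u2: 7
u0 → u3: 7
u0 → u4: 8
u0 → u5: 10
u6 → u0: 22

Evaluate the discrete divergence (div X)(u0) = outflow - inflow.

Divergence = sum of outgoing flows = (-10) + 7 + 7 + 8 + 10 + (-22) = 0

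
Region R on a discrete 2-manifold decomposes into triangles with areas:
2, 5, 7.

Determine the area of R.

2 + 5 + 7 = 14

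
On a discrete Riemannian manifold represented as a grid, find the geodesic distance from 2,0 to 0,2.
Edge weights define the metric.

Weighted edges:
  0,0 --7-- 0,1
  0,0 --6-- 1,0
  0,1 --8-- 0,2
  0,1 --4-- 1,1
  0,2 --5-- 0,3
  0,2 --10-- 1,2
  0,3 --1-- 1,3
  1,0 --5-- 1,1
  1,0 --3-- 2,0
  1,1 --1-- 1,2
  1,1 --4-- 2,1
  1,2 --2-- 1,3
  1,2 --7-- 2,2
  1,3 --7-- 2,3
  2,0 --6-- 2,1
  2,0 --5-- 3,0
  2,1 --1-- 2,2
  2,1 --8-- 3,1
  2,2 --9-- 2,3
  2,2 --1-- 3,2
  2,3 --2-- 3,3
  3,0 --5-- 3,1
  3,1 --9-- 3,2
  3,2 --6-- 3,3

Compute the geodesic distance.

Shortest path: 2,0 → 1,0 → 1,1 → 1,2 → 1,3 → 0,3 → 0,2, total weight = 17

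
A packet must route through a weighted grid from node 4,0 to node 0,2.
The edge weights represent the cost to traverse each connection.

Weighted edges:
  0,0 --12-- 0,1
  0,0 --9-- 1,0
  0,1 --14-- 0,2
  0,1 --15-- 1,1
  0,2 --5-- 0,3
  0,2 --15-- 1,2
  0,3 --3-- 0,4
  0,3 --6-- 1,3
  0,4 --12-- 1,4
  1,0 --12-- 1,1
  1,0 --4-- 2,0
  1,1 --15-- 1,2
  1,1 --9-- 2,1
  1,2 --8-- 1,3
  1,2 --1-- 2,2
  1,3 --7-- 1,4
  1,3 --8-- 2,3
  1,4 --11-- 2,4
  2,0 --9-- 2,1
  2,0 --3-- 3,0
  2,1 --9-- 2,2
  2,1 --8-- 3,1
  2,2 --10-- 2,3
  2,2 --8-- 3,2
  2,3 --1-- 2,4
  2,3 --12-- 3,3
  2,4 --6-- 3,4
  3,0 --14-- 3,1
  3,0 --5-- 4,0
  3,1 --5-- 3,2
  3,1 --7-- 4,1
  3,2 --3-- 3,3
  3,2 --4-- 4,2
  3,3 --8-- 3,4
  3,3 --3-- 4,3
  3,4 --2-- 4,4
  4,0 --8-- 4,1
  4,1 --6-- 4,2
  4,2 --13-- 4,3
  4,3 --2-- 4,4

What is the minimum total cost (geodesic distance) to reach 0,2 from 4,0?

Shortest path: 4,0 → 3,0 → 2,0 → 2,1 → 2,2 → 1,2 → 0,2, total weight = 42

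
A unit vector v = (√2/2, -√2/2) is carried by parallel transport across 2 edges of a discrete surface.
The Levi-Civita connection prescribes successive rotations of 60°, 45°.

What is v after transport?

Total rotation: 60° + 45° = 105°. Final vector: (0.5000, 0.8660)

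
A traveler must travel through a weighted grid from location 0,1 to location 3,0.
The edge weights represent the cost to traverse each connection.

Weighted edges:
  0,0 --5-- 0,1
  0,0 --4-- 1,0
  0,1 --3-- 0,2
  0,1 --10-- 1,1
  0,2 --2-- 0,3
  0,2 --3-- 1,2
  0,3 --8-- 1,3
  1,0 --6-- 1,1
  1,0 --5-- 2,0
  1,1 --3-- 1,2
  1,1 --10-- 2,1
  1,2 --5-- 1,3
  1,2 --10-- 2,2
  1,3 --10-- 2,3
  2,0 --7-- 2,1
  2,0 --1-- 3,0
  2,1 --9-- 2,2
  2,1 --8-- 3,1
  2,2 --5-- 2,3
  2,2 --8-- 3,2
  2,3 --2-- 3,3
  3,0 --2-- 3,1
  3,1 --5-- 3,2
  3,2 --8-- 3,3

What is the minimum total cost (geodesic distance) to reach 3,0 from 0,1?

Shortest path: 0,1 → 0,0 → 1,0 → 2,0 → 3,0, total weight = 15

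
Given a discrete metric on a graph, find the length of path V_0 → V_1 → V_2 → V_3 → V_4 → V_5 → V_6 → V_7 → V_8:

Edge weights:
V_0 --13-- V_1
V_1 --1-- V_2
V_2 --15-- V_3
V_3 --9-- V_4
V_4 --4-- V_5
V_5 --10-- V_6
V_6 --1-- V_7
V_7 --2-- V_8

Arc length = 13 + 1 + 15 + 9 + 4 + 10 + 1 + 2 = 55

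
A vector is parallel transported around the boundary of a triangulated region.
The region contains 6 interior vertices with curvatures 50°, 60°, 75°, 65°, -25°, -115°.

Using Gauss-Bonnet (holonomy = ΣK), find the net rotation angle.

Holonomy = total enclosed curvature = 50° + 60° + 75° + 65° + (-25°) + (-115°) = 110°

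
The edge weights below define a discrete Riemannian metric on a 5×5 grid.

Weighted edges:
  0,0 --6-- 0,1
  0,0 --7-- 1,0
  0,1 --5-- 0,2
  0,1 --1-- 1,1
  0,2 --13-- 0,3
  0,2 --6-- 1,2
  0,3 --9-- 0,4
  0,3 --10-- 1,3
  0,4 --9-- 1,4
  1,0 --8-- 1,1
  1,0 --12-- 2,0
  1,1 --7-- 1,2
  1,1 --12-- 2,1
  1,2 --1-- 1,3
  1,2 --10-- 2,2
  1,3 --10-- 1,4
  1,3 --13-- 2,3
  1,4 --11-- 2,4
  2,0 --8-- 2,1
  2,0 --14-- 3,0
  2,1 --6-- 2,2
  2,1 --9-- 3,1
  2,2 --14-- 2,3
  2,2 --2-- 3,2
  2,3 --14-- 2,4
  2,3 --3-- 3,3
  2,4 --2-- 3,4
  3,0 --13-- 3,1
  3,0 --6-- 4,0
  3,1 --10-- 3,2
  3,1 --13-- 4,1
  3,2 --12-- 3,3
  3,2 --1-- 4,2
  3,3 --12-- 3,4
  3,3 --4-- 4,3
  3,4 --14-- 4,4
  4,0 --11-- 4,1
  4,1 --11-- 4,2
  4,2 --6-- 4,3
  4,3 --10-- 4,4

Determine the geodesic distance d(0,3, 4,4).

Shortest path: 0,3 → 1,3 → 1,2 → 2,2 → 3,2 → 4,2 → 4,3 → 4,4, total weight = 40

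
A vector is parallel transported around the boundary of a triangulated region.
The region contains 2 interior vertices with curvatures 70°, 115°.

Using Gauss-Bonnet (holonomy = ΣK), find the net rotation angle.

Holonomy = total enclosed curvature = 70° + 115° = 185°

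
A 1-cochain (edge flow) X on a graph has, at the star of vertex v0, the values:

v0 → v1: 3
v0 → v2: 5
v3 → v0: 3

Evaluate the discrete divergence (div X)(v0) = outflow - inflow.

Divergence = sum of outgoing flows = 3 + 5 + (-3) = 5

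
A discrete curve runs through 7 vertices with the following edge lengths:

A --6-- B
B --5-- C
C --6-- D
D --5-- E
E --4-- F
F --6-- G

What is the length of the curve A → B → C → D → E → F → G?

Arc length = 6 + 5 + 6 + 5 + 4 + 6 = 32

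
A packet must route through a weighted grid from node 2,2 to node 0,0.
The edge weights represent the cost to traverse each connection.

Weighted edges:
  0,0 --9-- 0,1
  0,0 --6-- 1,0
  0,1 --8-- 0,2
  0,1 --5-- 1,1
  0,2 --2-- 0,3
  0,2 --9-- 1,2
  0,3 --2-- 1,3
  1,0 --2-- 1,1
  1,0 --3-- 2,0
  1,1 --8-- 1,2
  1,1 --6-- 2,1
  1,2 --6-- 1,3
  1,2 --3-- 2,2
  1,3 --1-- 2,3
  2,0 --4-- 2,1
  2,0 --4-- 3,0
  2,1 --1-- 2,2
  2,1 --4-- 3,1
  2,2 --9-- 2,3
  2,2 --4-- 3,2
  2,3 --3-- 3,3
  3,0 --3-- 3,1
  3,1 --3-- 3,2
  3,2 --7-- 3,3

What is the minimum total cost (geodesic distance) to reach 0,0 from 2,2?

Shortest path: 2,2 → 2,1 → 2,0 → 1,0 → 0,0, total weight = 14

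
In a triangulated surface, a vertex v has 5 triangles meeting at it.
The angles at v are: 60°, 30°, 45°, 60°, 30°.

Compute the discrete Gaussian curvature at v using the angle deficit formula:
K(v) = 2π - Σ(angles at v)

Sum of angles = 225°. K = 360° - 225° = 135°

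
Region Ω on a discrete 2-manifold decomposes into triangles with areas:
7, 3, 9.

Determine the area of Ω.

7 + 3 + 9 = 19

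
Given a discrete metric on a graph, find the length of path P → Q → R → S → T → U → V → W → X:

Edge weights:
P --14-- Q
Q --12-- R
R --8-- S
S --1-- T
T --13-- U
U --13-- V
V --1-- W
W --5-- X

Arc length = 14 + 12 + 8 + 1 + 13 + 13 + 1 + 5 = 67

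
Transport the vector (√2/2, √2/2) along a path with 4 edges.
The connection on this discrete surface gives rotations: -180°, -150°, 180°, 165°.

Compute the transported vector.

Total rotation: (-180°) + (-150°) + 180° + 165° = 15°. Final vector: (0.5000, 0.8660)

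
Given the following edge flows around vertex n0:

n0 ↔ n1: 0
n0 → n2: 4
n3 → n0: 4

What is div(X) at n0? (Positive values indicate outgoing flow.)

Divergence = sum of outgoing flows = 0 + 4 + (-4) = 0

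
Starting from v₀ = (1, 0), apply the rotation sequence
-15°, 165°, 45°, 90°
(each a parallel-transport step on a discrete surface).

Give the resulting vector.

Total rotation: (-15°) + 165° + 45° + 90° = 285° ≡ -75° (mod 360°). Final vector: (0.2588, -0.9659)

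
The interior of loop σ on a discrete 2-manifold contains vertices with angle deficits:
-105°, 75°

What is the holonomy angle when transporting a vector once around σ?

Holonomy = total enclosed curvature = (-105°) + 75° = -30°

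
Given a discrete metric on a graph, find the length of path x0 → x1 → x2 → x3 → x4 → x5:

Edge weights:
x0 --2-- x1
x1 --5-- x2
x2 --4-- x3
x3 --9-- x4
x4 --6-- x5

Arc length = 2 + 5 + 4 + 9 + 6 = 26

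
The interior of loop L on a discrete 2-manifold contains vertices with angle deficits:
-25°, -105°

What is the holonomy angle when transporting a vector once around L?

Holonomy = total enclosed curvature = (-25°) + (-105°) = -130°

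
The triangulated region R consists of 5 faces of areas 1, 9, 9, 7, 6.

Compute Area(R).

1 + 9 + 9 + 7 + 6 = 32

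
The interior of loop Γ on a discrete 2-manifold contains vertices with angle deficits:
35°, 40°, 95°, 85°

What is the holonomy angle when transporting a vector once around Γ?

Holonomy = total enclosed curvature = 35° + 40° + 95° + 85° = 255°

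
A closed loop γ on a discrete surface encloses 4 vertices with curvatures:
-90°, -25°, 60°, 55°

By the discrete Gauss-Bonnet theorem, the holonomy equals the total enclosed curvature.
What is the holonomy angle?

Holonomy = total enclosed curvature = (-90°) + (-25°) + 60° + 55° = 0°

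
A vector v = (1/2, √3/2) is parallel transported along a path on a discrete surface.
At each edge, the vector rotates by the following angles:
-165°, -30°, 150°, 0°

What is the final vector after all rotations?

Total rotation: (-165°) + (-30°) + 150° + 0° = -45°. Final vector: (0.9659, 0.2588)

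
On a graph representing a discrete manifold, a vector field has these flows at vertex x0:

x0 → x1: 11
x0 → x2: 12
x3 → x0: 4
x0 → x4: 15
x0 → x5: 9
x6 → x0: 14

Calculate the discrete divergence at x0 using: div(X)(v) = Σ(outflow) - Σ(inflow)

Divergence = sum of outgoing flows = 11 + 12 + (-4) + 15 + 9 + (-14) = 29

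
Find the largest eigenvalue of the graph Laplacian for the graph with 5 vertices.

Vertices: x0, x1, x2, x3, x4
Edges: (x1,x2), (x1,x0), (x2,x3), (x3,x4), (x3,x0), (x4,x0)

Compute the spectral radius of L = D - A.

Degrees: deg(x0) = 3, deg(x1) = 2, deg(x2) = 2, deg(x3) = 3, deg(x4) = 2.
L = D − A with rows/columns ordered (x0, x1, x2, x3, x4):
  [ 3, -1,  0, -1, -1]
  [-1,  2, -1,  0,  0]
  [ 0, -1,  2, -1,  0]
  [-1,  0, -1,  3, -1]
  [-1,  0,  0, -1,  2]
Characteristic polynomial: det(λI − L) = λ(λ² − 5λ + 5)(λ² − 7λ + 11).
Roots: λ = 0; (λ² − 5λ + 5) = 0 ⇒ λ = (5 ± √5)/2 ≈ 1.382, 3.618; (λ² − 7λ + 11) = 0 ⇒ λ = (7 ± √5)/2 ≈ 2.382, 4.618.
(Check: the roots sum (with multiplicity) to 12, matching trace L = Σdeg = 2·6 = 12.)
Laplacian eigenvalues: [0.0, 1.382, 2.382, 3.618, 4.618]. Largest eigenvalue (spectral radius) = 4.618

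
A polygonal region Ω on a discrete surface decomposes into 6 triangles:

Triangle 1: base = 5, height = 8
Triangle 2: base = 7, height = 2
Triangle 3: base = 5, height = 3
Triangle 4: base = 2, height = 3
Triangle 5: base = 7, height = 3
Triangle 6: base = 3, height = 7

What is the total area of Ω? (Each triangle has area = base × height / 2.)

(1/2)×5×8 + (1/2)×7×2 + (1/2)×5×3 + (1/2)×2×3 + (1/2)×7×3 + (1/2)×3×7 = 58.5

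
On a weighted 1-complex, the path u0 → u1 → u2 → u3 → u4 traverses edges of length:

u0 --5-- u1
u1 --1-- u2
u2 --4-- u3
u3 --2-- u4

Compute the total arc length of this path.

Arc length = 5 + 1 + 4 + 2 = 12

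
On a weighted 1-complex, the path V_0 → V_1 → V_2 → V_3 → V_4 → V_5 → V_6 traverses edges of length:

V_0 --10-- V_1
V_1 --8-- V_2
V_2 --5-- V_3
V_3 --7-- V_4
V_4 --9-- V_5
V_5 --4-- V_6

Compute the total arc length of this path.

Arc length = 10 + 8 + 5 + 7 + 9 + 4 = 43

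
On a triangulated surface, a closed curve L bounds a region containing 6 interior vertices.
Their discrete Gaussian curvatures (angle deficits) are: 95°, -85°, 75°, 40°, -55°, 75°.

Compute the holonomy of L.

Holonomy = total enclosed curvature = 95° + (-85°) + 75° + 40° + (-55°) + 75° = 145°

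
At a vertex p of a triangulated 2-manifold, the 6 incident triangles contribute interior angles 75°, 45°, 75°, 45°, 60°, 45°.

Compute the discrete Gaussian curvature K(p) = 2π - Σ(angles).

Sum of angles = 345°. K = 360° - 345° = 15° = π/12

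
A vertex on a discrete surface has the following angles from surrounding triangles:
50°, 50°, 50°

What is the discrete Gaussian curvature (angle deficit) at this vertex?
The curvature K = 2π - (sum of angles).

Sum of angles = 150°. K = 360° - 150° = 210° = 7π/6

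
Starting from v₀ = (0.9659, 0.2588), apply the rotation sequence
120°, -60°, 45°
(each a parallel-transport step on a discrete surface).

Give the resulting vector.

Total rotation: 120° + (-60°) + 45° = 105°. Final vector: (-0.5000, 0.8660)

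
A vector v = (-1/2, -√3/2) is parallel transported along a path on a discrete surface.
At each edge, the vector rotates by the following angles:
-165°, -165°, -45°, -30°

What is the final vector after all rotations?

Total rotation: (-165°) + (-165°) + (-45°) + (-30°) = -405° ≡ -45° (mod 360°). Final vector: (-0.9659, -0.2588)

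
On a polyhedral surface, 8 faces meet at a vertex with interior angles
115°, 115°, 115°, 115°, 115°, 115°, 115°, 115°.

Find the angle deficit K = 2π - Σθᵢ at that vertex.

Sum of angles = 920°. K = 360° - 920° = -560°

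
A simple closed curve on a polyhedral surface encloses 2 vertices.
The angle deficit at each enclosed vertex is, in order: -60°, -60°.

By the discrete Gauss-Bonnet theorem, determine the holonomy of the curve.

Holonomy = total enclosed curvature = (-60°) + (-60°) = -120°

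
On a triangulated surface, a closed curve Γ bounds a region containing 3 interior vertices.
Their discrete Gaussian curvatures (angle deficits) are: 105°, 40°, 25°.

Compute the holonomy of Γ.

Holonomy = total enclosed curvature = 105° + 40° + 25° = 170°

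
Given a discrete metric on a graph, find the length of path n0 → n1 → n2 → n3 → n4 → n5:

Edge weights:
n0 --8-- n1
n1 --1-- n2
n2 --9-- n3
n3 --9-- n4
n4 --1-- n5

Arc length = 8 + 1 + 9 + 9 + 1 = 28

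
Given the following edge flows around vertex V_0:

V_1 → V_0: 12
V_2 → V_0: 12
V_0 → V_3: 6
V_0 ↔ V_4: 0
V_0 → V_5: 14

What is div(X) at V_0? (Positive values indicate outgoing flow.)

Divergence = sum of outgoing flows = (-12) + (-12) + 6 + 0 + 14 = -4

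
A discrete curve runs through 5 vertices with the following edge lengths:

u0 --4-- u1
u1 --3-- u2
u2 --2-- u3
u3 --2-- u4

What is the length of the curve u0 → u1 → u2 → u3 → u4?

Arc length = 4 + 3 + 2 + 2 = 11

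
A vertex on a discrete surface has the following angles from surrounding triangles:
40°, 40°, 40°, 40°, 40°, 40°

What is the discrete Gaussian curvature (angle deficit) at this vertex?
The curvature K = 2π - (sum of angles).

Sum of angles = 240°. K = 360° - 240° = 120° = 2π/3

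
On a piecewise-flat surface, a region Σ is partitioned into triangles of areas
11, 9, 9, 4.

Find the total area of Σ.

11 + 9 + 9 + 4 = 33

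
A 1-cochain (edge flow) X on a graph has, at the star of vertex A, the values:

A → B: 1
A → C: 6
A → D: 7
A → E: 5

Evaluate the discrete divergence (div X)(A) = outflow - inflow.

Divergence = sum of outgoing flows = 1 + 6 + 7 + 5 = 19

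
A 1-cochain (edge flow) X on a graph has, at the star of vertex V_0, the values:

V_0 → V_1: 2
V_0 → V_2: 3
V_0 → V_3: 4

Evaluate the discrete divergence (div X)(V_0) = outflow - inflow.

Divergence = sum of outgoing flows = 2 + 3 + 4 = 9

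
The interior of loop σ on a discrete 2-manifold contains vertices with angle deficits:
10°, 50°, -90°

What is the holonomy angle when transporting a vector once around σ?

Holonomy = total enclosed curvature = 10° + 50° + (-90°) = -30°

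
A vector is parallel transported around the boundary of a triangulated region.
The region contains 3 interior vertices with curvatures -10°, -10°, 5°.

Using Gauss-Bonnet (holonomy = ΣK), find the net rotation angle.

Holonomy = total enclosed curvature = (-10°) + (-10°) + 5° = -15°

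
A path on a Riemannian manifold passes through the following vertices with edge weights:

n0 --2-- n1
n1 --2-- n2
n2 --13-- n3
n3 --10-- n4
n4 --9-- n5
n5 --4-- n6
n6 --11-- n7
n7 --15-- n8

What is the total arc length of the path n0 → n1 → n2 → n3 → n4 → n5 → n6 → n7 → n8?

Arc length = 2 + 2 + 13 + 10 + 9 + 4 + 11 + 15 = 66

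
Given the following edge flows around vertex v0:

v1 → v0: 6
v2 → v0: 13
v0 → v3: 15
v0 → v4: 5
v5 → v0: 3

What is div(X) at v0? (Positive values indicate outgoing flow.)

Divergence = sum of outgoing flows = (-6) + (-13) + 15 + 5 + (-3) = -2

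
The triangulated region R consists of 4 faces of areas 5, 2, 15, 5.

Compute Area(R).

5 + 2 + 15 + 5 = 27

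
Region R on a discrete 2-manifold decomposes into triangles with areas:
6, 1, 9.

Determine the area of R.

6 + 1 + 9 = 16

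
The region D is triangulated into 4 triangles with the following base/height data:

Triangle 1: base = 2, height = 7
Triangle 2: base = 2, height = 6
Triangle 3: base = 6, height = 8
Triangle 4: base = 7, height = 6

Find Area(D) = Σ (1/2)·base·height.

(1/2)×2×7 + (1/2)×2×6 + (1/2)×6×8 + (1/2)×7×6 = 58.0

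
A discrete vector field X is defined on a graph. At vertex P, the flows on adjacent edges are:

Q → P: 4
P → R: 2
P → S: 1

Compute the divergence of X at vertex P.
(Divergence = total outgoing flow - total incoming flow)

Divergence = sum of outgoing flows = (-4) + 2 + 1 = -1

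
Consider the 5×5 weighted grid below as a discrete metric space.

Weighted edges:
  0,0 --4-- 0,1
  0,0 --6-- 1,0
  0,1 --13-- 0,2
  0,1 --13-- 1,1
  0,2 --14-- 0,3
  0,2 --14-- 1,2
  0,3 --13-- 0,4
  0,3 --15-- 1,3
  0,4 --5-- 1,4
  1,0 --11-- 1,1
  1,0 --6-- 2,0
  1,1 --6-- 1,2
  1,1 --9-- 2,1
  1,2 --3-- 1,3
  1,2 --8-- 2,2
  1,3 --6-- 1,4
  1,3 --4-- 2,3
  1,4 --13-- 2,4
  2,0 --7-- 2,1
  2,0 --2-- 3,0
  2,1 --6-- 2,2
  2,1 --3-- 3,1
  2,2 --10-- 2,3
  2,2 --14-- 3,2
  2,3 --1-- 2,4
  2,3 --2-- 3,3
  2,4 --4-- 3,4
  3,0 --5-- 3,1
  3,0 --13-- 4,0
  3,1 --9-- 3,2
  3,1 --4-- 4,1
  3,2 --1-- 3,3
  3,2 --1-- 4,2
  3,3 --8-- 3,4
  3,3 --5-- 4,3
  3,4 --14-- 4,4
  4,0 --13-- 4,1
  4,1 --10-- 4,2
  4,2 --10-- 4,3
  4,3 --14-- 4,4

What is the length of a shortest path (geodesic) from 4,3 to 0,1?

Shortest path: 4,3 → 3,3 → 2,3 → 1,3 → 1,2 → 1,1 → 0,1, total weight = 33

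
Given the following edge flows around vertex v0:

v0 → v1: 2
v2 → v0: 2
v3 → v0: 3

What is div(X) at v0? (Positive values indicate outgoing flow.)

Divergence = sum of outgoing flows = 2 + (-2) + (-3) = -3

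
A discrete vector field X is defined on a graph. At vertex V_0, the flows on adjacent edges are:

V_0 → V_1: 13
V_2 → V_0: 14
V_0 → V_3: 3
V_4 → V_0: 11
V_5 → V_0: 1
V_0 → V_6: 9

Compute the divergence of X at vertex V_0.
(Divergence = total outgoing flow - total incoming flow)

Divergence = sum of outgoing flows = 13 + (-14) + 3 + (-11) + (-1) + 9 = -1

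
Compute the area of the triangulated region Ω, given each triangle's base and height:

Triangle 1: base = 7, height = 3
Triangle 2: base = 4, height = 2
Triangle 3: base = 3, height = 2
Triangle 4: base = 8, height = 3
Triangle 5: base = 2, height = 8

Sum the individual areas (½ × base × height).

(1/2)×7×3 + (1/2)×4×2 + (1/2)×3×2 + (1/2)×8×3 + (1/2)×2×8 = 37.5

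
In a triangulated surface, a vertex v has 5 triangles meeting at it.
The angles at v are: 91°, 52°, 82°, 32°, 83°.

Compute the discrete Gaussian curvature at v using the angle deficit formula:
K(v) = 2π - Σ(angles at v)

Sum of angles = 340°. K = 360° - 340° = 20° = π/9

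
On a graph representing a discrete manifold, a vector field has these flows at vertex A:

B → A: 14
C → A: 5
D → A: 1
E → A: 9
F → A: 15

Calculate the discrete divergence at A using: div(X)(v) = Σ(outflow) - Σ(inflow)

Divergence = sum of outgoing flows = (-14) + (-5) + (-1) + (-9) + (-15) = -44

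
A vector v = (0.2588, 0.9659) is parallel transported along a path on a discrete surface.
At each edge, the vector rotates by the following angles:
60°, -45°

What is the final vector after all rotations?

Total rotation: 60° + (-45°) = 15°. Final vector: (0, 1)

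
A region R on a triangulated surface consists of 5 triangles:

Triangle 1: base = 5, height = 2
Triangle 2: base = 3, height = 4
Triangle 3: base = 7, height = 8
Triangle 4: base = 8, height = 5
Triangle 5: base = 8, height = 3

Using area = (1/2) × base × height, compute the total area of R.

(1/2)×5×2 + (1/2)×3×4 + (1/2)×7×8 + (1/2)×8×5 + (1/2)×8×3 = 71.0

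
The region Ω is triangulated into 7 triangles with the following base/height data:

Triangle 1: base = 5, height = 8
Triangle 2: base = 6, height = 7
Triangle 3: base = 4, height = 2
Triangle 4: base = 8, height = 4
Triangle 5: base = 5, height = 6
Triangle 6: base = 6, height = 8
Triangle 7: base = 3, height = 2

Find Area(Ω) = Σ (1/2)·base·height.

(1/2)×5×8 + (1/2)×6×7 + (1/2)×4×2 + (1/2)×8×4 + (1/2)×5×6 + (1/2)×6×8 + (1/2)×3×2 = 103.0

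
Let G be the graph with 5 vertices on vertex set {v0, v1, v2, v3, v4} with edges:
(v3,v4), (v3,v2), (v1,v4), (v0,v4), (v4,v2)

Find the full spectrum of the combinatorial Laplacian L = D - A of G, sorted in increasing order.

Degrees: deg(v0) = 1, deg(v1) = 1, deg(v2) = 2, deg(v3) = 2, deg(v4) = 4.
L = D − A with rows/columns ordered (v0, v1, v2, v3, v4):
  [ 1,  0,  0,  0, -1]
  [ 0,  1,  0,  0, -1]
  [ 0,  0,  2, -1, -1]
  [ 0,  0, -1,  2, -1]
  [-1, -1, -1, -1,  4]
Characteristic polynomial: det(λI − L) = λ(λ − 1)²(λ − 3)(λ − 5).
Roots: λ = 0; (λ − 1) = 0 ⇒ λ = 1 (multiplicity 2); (λ − 3) = 0 ⇒ λ = 3; (λ − 5) = 0 ⇒ λ = 5.
(Check: the roots sum (with multiplicity) to 10, matching trace L = Σdeg = 2·5 = 10.)
Laplacian eigenvalues (increasing order): [0.0, 1.0, 1.0, 3.0, 5.0]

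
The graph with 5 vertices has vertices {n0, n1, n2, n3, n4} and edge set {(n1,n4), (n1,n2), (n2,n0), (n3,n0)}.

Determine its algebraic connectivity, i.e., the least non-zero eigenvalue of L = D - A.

Degrees: deg(n0) = 2, deg(n1) = 2, deg(n2) = 2, deg(n3) = 1, deg(n4) = 1.
L = D − A with rows/columns ordered (n0, n1, n2, n3, n4):
  [ 2,  0, -1, -1,  0]
  [ 0,  2, -1,  0, -1]
  [-1, -1,  2,  0,  0]
  [-1,  0,  0,  1,  0]
  [ 0, -1,  0,  0,  1]
Characteristic polynomial: det(λI − L) = λ(λ² − 3λ + 1)(λ² − 5λ + 5).
Roots: λ = 0; (λ² − 3λ + 1) = 0 ⇒ λ = (3 ± √5)/2 ≈ 0.382, 2.618; (λ² − 5λ + 5) = 0 ⇒ λ = (5 ± √5)/2 ≈ 1.382, 3.618.
(Check: the roots sum (with multiplicity) to 8, matching trace L = Σdeg = 2·4 = 8.)
Laplacian eigenvalues: [0.0, 0.382, 1.382, 2.618, 3.618]. Algebraic connectivity (smallest non-zero eigenvalue) = 0.382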